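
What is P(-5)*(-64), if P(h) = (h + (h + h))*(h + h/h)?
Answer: -3840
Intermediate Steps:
P(h) = 3*h*(1 + h) (P(h) = (h + 2*h)*(h + 1) = (3*h)*(1 + h) = 3*h*(1 + h))
P(-5)*(-64) = (3*(-5)*(1 - 5))*(-64) = (3*(-5)*(-4))*(-64) = 60*(-64) = -3840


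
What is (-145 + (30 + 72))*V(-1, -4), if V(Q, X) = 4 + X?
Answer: 0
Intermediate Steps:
(-145 + (30 + 72))*V(-1, -4) = (-145 + (30 + 72))*(4 - 4) = (-145 + 102)*0 = -43*0 = 0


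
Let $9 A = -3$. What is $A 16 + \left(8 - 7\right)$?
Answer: $- \frac{13}{3} \approx -4.3333$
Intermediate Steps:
$A = - \frac{1}{3}$ ($A = \frac{1}{9} \left(-3\right) = - \frac{1}{3} \approx -0.33333$)
$A 16 + \left(8 - 7\right) = \left(- \frac{1}{3}\right) 16 + \left(8 - 7\right) = - \frac{16}{3} + 1 = - \frac{13}{3}$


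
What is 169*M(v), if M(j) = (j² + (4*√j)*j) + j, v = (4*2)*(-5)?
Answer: 263640 - 54080*I*√10 ≈ 2.6364e+5 - 1.7102e+5*I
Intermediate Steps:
v = -40 (v = 8*(-5) = -40)
M(j) = j + j² + 4*j^(3/2) (M(j) = (j² + 4*j^(3/2)) + j = j + j² + 4*j^(3/2))
169*M(v) = 169*(-40 + (-40)² + 4*(-40)^(3/2)) = 169*(-40 + 1600 + 4*(-80*I*√10)) = 169*(-40 + 1600 - 320*I*√10) = 169*(1560 - 320*I*√10) = 263640 - 54080*I*√10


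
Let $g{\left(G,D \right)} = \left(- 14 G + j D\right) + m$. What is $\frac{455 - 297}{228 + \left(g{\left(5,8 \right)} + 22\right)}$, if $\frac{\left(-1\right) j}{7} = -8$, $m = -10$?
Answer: $\frac{79}{309} \approx 0.25566$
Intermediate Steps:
$j = 56$ ($j = \left(-7\right) \left(-8\right) = 56$)
$g{\left(G,D \right)} = -10 - 14 G + 56 D$ ($g{\left(G,D \right)} = \left(- 14 G + 56 D\right) - 10 = -10 - 14 G + 56 D$)
$\frac{455 - 297}{228 + \left(g{\left(5,8 \right)} + 22\right)} = \frac{455 - 297}{228 + \left(\left(-10 - 70 + 56 \cdot 8\right) + 22\right)} = \frac{158}{228 + \left(\left(-10 - 70 + 448\right) + 22\right)} = \frac{158}{228 + \left(368 + 22\right)} = \frac{158}{228 + 390} = \frac{158}{618} = 158 \cdot \frac{1}{618} = \frac{79}{309}$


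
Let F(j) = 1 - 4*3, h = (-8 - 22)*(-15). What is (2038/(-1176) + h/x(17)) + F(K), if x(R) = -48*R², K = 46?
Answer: -4338511/339864 ≈ -12.765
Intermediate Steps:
h = 450 (h = -30*(-15) = 450)
F(j) = -11 (F(j) = 1 - 12 = -11)
(2038/(-1176) + h/x(17)) + F(K) = (2038/(-1176) + 450/((-48*17²))) - 11 = (2038*(-1/1176) + 450/((-48*289))) - 11 = (-1019/588 + 450/(-13872)) - 11 = (-1019/588 + 450*(-1/13872)) - 11 = (-1019/588 - 75/2312) - 11 = -600007/339864 - 11 = -4338511/339864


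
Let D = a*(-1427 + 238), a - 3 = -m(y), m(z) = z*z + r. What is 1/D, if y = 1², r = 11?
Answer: 1/10701 ≈ 9.3449e-5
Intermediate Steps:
y = 1
m(z) = 11 + z² (m(z) = z*z + 11 = z² + 11 = 11 + z²)
a = -9 (a = 3 - (11 + 1²) = 3 - (11 + 1) = 3 - 1*12 = 3 - 12 = -9)
D = 10701 (D = -9*(-1427 + 238) = -9*(-1189) = 10701)
1/D = 1/10701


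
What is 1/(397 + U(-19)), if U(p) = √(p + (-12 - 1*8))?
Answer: 397/157648 - I*√39/157648 ≈ 0.0025183 - 3.9614e-5*I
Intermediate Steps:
U(p) = √(-20 + p) (U(p) = √(p + (-12 - 8)) = √(p - 20) = √(-20 + p))
1/(397 + U(-19)) = 1/(397 + √(-20 - 19)) = 1/(397 + √(-39)) = 1/(397 + I*√39)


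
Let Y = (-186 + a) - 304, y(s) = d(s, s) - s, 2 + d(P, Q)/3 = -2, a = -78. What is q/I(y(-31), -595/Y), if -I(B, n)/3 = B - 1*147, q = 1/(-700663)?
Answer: -1/269054592 ≈ -3.7167e-9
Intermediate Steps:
d(P, Q) = -12 (d(P, Q) = -6 + 3*(-2) = -6 - 6 = -12)
y(s) = -12 - s
q = -1/700663 ≈ -1.4272e-6
Y = -568 (Y = (-186 - 78) - 304 = -264 - 304 = -568)
I(B, n) = 441 - 3*B (I(B, n) = -3*(B - 1*147) = -3*(B - 147) = -3*(-147 + B) = 441 - 3*B)
q/I(y(-31), -595/Y) = -1/(700663*(441 - 3*(-12 - 1*(-31)))) = -1/(700663*(441 - 3*(-12 + 31))) = -1/(700663*(441 - 3*19)) = -1/(700663*(441 - 57)) = -1/700663/384 = -1/700663*1/384 = -1/269054592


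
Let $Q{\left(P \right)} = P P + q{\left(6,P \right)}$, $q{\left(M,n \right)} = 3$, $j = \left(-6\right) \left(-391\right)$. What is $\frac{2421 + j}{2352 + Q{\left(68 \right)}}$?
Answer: $\frac{681}{997} \approx 0.68305$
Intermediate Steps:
$j = 2346$
$Q{\left(P \right)} = 3 + P^{2}$ ($Q{\left(P \right)} = P P + 3 = P^{2} + 3 = 3 + P^{2}$)
$\frac{2421 + j}{2352 + Q{\left(68 \right)}} = \frac{2421 + 2346}{2352 + \left(3 + 68^{2}\right)} = \frac{4767}{2352 + \left(3 + 4624\right)} = \frac{4767}{2352 + 4627} = \frac{4767}{6979} = 4767 \cdot \frac{1}{6979} = \frac{681}{997}$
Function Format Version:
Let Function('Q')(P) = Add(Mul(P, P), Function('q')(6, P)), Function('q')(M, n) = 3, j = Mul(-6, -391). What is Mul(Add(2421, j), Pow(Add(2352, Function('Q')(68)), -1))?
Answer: Rational(681, 997) ≈ 0.68305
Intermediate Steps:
j = 2346
Function('Q')(P) = Add(3, Pow(P, 2)) (Function('Q')(P) = Add(Mul(P, P), 3) = Add(Pow(P, 2), 3) = Add(3, Pow(P, 2)))
Mul(Add(2421, j), Pow(Add(2352, Function('Q')(68)), -1)) = Mul(Add(2421, 2346), Pow(Add(2352, Add(3, Pow(68, 2))), -1)) = Mul(4767, Pow(Add(2352, Add(3, 4624)), -1)) = Mul(4767, Pow(Add(2352, 4627), -1)) = Mul(4767, Pow(6979, -1)) = Mul(4767, Rational(1, 6979)) = Rational(681, 997)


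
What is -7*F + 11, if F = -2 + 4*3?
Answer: -59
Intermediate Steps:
F = 10 (F = -2 + 12 = 10)
-7*F + 11 = -7*10 + 11 = -70 + 11 = -59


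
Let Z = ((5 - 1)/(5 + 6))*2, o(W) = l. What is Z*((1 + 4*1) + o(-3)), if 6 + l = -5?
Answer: -48/11 ≈ -4.3636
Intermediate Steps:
l = -11 (l = -6 - 5 = -11)
o(W) = -11
Z = 8/11 (Z = (4/11)*2 = 8/11 ≈ 0.72727)
Z*((1 + 4*1) + o(-3)) = 8*((1 + 4*1) - 11)/11 = 8*((1 + 4) - 11)/11 = 8*(5 - 11)/11 = (8/11)*(-6) = -48/11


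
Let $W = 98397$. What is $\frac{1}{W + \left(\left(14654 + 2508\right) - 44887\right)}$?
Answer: $\frac{1}{70672} \approx 1.415 \cdot 10^{-5}$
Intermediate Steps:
$\frac{1}{W + \left(\left(14654 + 2508\right) - 44887\right)} = \frac{1}{98397 + \left(\left(14654 + 2508\right) - 44887\right)} = \frac{1}{98397 + \left(17162 - 44887\right)} = \frac{1}{98397 - 27725} = \frac{1}{70672}$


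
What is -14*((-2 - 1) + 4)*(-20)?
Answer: 280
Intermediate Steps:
-14*((-2 - 1) + 4)*(-20) = -14*(-3 + 4)*(-20) = -14*1*(-20) = -14*(-20) = 280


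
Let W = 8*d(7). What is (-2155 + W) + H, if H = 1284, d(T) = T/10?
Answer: -4327/5 ≈ -865.40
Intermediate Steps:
d(T) = T/10 (d(T) = T*(1/10) = T/10)
W = 28/5 (W = 8*((1/10)*7) = 8*(7/10) = 28/5 ≈ 5.6000)
(-2155 + W) + H = (-2155 + 28/5) + 1284 = -10747/5 + 1284 = -4327/5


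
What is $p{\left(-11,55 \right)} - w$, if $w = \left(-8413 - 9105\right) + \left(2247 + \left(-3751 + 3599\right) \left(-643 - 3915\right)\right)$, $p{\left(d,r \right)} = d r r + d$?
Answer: $-710831$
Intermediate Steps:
$p{\left(d,r \right)} = d + d r^{2}$ ($p{\left(d,r \right)} = d r^{2} + d = d + d r^{2}$)
$w = 677545$ ($w = -17518 + \left(2247 - -692816\right) = -17518 + \left(2247 + 692816\right) = -17518 + 695063 = 677545$)
$p{\left(-11,55 \right)} - w = - 11 \left(1 + 55^{2}\right) - 677545 = - 11 \left(1 + 3025\right) - 677545 = \left(-11\right) 3026 - 677545 = -33286 - 677545 = -710831$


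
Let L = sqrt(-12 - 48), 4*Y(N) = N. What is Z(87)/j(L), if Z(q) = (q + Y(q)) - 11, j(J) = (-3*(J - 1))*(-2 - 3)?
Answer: -391/3660 - 391*I*sqrt(15)/1830 ≈ -0.10683 - 0.82751*I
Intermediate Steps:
Y(N) = N/4
L = 2*I*sqrt(15) (L = sqrt(-60) = 2*I*sqrt(15) ≈ 7.746*I)
j(J) = -15 + 15*J (j(J) = -3*(-1 + J)*(-5) = (3 - 3*J)*(-5) = -15 + 15*J)
Z(q) = -11 + 5*q/4 (Z(q) = (q + q/4) - 11 = 5*q/4 - 11 = -11 + 5*q/4)
Z(87)/j(L) = (-11 + (5/4)*87)/(-15 + 15*(2*I*sqrt(15))) = (-11 + 435/4)/(-15 + 30*I*sqrt(15)) = 391/(4*(-15 + 30*I*sqrt(15)))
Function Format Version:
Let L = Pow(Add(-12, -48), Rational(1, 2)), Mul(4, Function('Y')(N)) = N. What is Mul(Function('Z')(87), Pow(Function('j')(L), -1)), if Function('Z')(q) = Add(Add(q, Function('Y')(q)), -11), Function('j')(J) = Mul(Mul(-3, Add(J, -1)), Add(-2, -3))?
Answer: Add(Rational(-391, 3660), Mul(Rational(-391, 1830), I, Pow(15, Rational(1, 2)))) ≈ Add(-0.10683, Mul(-0.82751, I))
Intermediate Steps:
Function('Y')(N) = Mul(Rational(1, 4), N)
L = Mul(2, I, Pow(15, Rational(1, 2))) (L = Pow(-60, Rational(1, 2)) = Mul(2, I, Pow(15, Rational(1, 2))) ≈ Mul(7.7460, I))
Function('j')(J) = Add(-15, Mul(15, J)) (Function('j')(J) = Mul(Mul(-3, Add(-1, J)), -5) = Mul(Add(3, Mul(-3, J)), -5) = Add(-15, Mul(15, J)))
Function('Z')(q) = Add(-11, Mul(Rational(5, 4), q)) (Function('Z')(q) = Add(Add(q, Mul(Rational(1, 4), q)), -11) = Add(Mul(Rational(5, 4), q), -11) = Add(-11, Mul(Rational(5, 4), q)))
Mul(Function('Z')(87), Pow(Function('j')(L), -1)) = Mul(Add(-11, Mul(Rational(5, 4), 87)), Pow(Add(-15, Mul(15, Mul(2, I, Pow(15, Rational(1, 2))))), -1)) = Mul(Add(-11, Rational(435, 4)), Pow(Add(-15, Mul(30, I, Pow(15, Rational(1, 2)))), -1)) = Mul(Rational(391, 4), Pow(Add(-15, Mul(30, I, Pow(15, Rational(1, 2)))), -1))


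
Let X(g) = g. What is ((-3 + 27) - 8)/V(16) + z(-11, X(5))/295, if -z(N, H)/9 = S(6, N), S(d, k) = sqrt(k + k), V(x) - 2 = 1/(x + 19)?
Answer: 560/71 - 9*I*sqrt(22)/295 ≈ 7.8873 - 0.1431*I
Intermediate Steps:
V(x) = 2 + 1/(19 + x) (V(x) = 2 + 1/(x + 19) = 2 + 1/(19 + x))
S(d, k) = sqrt(2)*sqrt(k) (S(d, k) = sqrt(2*k) = sqrt(2)*sqrt(k))
z(N, H) = -9*sqrt(2)*sqrt(N)
((-3 + 27) - 8)/V(16) + z(-11, X(5))/295 = ((-3 + 27) - 8)/(((39 + 2*16)/(19 + 16))) - 9*sqrt(2)*sqrt(-11)/295 = (24 - 8)/(((39 + 32)/35)) - 9*sqrt(2)*I*sqrt(11)*(1/295) = 16/(((1/35)*71)) - 9*I*sqrt(22)*(1/295) = 16/(71/35) - 9*I*sqrt(22)/295 = 16*(35/71) - 9*I*sqrt(22)/295 = 560/71 - 9*I*sqrt(22)/295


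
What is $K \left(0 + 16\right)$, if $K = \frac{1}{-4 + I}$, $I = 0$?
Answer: $-4$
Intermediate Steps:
$K = - \frac{1}{4}$ ($K = \frac{1}{-4 + 0} = \frac{1}{-4} = - \frac{1}{4} \approx -0.25$)
$K \left(0 + 16\right) = - \frac{0 + 16}{4} = \left(- \frac{1}{4}\right) 16 = -4$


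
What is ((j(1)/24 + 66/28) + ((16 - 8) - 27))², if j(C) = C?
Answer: 7778521/28224 ≈ 275.60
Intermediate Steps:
((j(1)/24 + 66/28) + ((16 - 8) - 27))² = ((1/24 + 66/28) + ((16 - 8) - 27))² = ((1*(1/24) + 66*(1/28)) + (8 - 27))² = ((1/24 + 33/14) - 19)² = (403/168 - 19)² = (-2789/168)² = 7778521/28224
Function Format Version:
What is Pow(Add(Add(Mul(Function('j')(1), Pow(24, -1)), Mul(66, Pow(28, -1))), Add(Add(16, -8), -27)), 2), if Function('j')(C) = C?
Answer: Rational(7778521, 28224) ≈ 275.60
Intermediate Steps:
Pow(Add(Add(Mul(Function('j')(1), Pow(24, -1)), Mul(66, Pow(28, -1))), Add(Add(16, -8), -27)), 2) = Pow(Add(Add(Mul(1, Pow(24, -1)), Mul(66, Pow(28, -1))), Add(Add(16, -8), -27)), 2) = Pow(Add(Add(Mul(1, Rational(1, 24)), Mul(66, Rational(1, 28))), Add(8, -27)), 2) = Pow(Add(Add(Rational(1, 24), Rational(33, 14)), -19), 2) = Pow(Add(Rational(403, 168), -19), 2) = Pow(Rational(-2789, 168), 2) = Rational(7778521, 28224)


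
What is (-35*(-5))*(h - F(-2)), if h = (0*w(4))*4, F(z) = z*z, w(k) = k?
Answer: -700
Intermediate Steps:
F(z) = z**2
h = 0 (h = (0*4)*4 = 0*4 = 0)
(-35*(-5))*(h - F(-2)) = (-35*(-5))*(0 - 1*(-2)**2) = 175*(0 - 1*4) = 175*(0 - 4) = 175*(-4) = -700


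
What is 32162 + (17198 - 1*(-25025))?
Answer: 74385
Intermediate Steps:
32162 + (17198 - 1*(-25025)) = 32162 + (17198 + 25025) = 32162 + 42223 = 74385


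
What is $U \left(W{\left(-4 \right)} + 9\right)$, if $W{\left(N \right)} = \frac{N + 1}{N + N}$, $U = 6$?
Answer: $\frac{225}{4} \approx 56.25$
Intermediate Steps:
$W{\left(N \right)} = \frac{1 + N}{2 N}$
$U \left(W{\left(-4 \right)} + 9\right) = 6 \left(\frac{1 - 4}{2 \left(-4\right)} + 9\right) = 6 \left(\frac{1}{2} \left(- \frac{1}{4}\right) \left(-3\right) + 9\right) = 6 \left(\frac{3}{8} + 9\right) = 6 \cdot \frac{75}{8} = \frac{225}{4}$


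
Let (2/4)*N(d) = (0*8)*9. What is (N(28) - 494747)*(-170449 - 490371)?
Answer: 326938712540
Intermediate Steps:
N(d) = 0 (N(d) = 2*((0*8)*9) = 2*(0*9) = 2*0 = 0)
(N(28) - 494747)*(-170449 - 490371) = (0 - 494747)*(-170449 - 490371) = -494747*(-660820) = 326938712540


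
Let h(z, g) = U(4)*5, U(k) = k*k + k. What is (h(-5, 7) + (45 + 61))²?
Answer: 42436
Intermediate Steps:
U(k) = k + k² (U(k) = k² + k = k + k²)
h(z, g) = 100 (h(z, g) = (4*(1 + 4))*5 = (4*5)*5 = 20*5 = 100)
(h(-5, 7) + (45 + 61))² = (100 + (45 + 61))² = (100 + 106)² = 206² = 42436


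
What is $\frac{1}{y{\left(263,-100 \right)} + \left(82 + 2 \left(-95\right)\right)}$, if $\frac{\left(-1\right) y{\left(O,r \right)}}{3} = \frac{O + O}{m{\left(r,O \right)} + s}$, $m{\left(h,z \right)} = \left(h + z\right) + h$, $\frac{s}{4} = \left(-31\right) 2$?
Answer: $- \frac{185}{18402} \approx -0.010053$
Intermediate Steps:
$s = -248$ ($s = 4 \left(\left(-31\right) 2\right) = 4 \left(-62\right) = -248$)
$m{\left(h,z \right)} = z + 2 h$
$y{\left(O,r \right)} = - \frac{6 O}{-248 + O + 2 r}$ ($y{\left(O,r \right)} = - 3 \frac{O + O}{\left(O + 2 r\right) - 248} = - 3 \frac{2 O}{-248 + O + 2 r} = - \frac{6 O}{-248 + O + 2 r}$)
$\frac{1}{y{\left(263,-100 \right)} + \left(82 + 2 \left(-95\right)\right)} = \frac{1}{\left(-6\right) 263 \frac{1}{-248 + 263 + 2 \left(-100\right)} + \left(82 + 2 \left(-95\right)\right)} = \frac{1}{\left(-6\right) 263 \frac{1}{-248 + 263 - 200} + \left(82 - 190\right)} = \frac{1}{\left(-6\right) 263 \frac{1}{-185} - 108} = \frac{1}{\left(-6\right) 263 \left(- \frac{1}{185}\right) - 108} = \frac{1}{\frac{1578}{185} - 108} = \frac{1}{- \frac{18402}{185}} = - \frac{185}{18402}$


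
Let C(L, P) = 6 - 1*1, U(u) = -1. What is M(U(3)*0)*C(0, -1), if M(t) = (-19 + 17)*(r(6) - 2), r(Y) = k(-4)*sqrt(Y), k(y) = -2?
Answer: 20 + 20*sqrt(6) ≈ 68.990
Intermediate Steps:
r(Y) = -2*sqrt(Y)
C(L, P) = 5 (C(L, P) = 6 - 1 = 5)
M(t) = 4 + 4*sqrt(6) (M(t) = (-19 + 17)*(-2*sqrt(6) - 2) = -2*(-2 - 2*sqrt(6)) = 4 + 4*sqrt(6))
M(U(3)*0)*C(0, -1) = (4 + 4*sqrt(6))*5 = 20 + 20*sqrt(6)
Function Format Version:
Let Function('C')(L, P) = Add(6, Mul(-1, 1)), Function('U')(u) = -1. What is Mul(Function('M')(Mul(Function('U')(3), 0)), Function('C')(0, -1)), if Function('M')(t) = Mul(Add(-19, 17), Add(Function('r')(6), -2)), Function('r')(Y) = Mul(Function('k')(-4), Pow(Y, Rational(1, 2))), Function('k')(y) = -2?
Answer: Add(20, Mul(20, Pow(6, Rational(1, 2)))) ≈ 68.990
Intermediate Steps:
Function('r')(Y) = Mul(-2, Pow(Y, Rational(1, 2)))
Function('C')(L, P) = 5 (Function('C')(L, P) = Add(6, -1) = 5)
Function('M')(t) = Add(4, Mul(4, Pow(6, Rational(1, 2)))) (Function('M')(t) = Mul(Add(-19, 17), Add(Mul(-2, Pow(6, Rational(1, 2))), -2)) = Mul(-2, Add(-2, Mul(-2, Pow(6, Rational(1, 2))))) = Add(4, Mul(4, Pow(6, Rational(1, 2)))))
Mul(Function('M')(Mul(Function('U')(3), 0)), Function('C')(0, -1)) = Mul(Add(4, Mul(4, Pow(6, Rational(1, 2)))), 5) = Add(20, Mul(20, Pow(6, Rational(1, 2))))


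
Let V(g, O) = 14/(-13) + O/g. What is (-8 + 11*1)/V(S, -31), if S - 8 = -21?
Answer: 39/17 ≈ 2.2941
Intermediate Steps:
S = -13 (S = 8 - 21 = -13)
V(g, O) = -14/13 + O/g (V(g, O) = 14*(-1/13) + O/g = -14/13 + O/g)
(-8 + 11*1)/V(S, -31) = (-8 + 11*1)/(-14/13 - 31/(-13)) = (-8 + 11)/(-14/13 - 31*(-1/13)) = 3/(-14/13 + 31/13) = 3/(17/13) = 3*(13/17) = 39/17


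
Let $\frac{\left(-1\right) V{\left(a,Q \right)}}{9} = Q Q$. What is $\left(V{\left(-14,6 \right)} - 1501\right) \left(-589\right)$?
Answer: $1074925$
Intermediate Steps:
$V{\left(a,Q \right)} = - 9 Q^{2}$ ($V{\left(a,Q \right)} = - 9 Q Q = - 9 Q^{2}$)
$\left(V{\left(-14,6 \right)} - 1501\right) \left(-589\right) = \left(- 9 \cdot 6^{2} - 1501\right) \left(-589\right) = \left(\left(-9\right) 36 - 1501\right) \left(-589\right) = \left(-324 - 1501\right) \left(-589\right) = \left(-1825\right) \left(-589\right) = 1074925$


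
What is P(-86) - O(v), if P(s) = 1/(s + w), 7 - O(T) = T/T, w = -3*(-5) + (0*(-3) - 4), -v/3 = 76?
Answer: -451/75 ≈ -6.0133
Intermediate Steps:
v = -228 (v = -3*76 = -228)
w = 11 (w = 15 + (0 - 4) = 15 - 4 = 11)
O(T) = 6 (O(T) = 7 - T/T = 7 - 1*1 = 7 - 1 = 6)
P(s) = 1/(11 + s) (P(s) = 1/(s + 11) = 1/(11 + s))
P(-86) - O(v) = 1/(11 - 86) - 1*6 = 1/(-75) - 6 = -1/75 - 6 = -451/75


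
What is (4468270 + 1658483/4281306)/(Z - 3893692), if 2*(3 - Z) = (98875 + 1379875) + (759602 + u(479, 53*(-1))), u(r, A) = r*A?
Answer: -19130032819103/21407264243979 ≈ -0.89362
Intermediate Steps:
u(r, A) = A*r
Z = -2212959/2 (Z = 3 - ((98875 + 1379875) + (759602 + (53*(-1))*479))/2 = 3 - (1478750 + (759602 - 53*479))/2 = 3 - (1478750 + (759602 - 25387))/2 = 3 - (1478750 + 734215)/2 = 3 - ½*2212965 = 3 - 2212965/2 = -2212959/2 ≈ -1.1065e+6)
(4468270 + 1658483/4281306)/(Z - 3893692) = (4468270 + 1658483/4281306)/(-2212959/2 - 3893692) = (4468270 + 1658483*(1/4281306))/(-10000343/2) = (4468270 + 1658483/4281306)*(-2/10000343) = (19130032819103/4281306)*(-2/10000343) = -19130032819103/21407264243979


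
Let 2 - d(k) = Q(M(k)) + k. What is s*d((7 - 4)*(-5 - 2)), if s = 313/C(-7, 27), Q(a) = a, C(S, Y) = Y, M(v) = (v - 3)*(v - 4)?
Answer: -180601/27 ≈ -6688.9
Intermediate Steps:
M(v) = (-4 + v)*(-3 + v) (M(v) = (-3 + v)*(-4 + v) = (-4 + v)*(-3 + v))
d(k) = -10 - k² + 6*k (d(k) = 2 - ((12 + k² - 7*k) + k) = 2 - (12 + k² - 6*k) = 2 + (-12 - k² + 6*k) = -10 - k² + 6*k)
s = 313/27 ≈ 11.593
s*d((7 - 4)*(-5 - 2)) = 313*(-10 - ((7 - 4)*(-5 - 2))² + 6*((7 - 4)*(-5 - 2)))/27 = 313*(-10 - (3*(-7))² + 6*(3*(-7)))/27 = 313*(-10 - 1*(-21)² + 6*(-21))/27 = 313*(-10 - 1*441 - 126)/27 = 313*(-10 - 441 - 126)/27 = (313/27)*(-577) = -180601/27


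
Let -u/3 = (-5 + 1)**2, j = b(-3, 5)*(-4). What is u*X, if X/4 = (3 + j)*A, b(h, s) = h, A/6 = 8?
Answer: -138240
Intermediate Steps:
A = 48 (A = 6*8 = 48)
j = 12 (j = -3*(-4) = 12)
u = -48 (u = -3*(-5 + 1)**2 = -3*(-4)**2 = -3*16 = -48)
X = 2880 (X = 4*((3 + 12)*48) = 4*(15*48) = 4*720 = 2880)
u*X = -48*2880 = -138240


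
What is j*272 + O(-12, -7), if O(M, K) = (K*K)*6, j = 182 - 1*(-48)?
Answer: 62854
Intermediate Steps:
j = 230 (j = 182 + 48 = 230)
O(M, K) = 6*K² (O(M, K) = K²*6 = 6*K²)
j*272 + O(-12, -7) = 230*272 + 6*(-7)² = 62560 + 6*49 = 62560 + 294 = 62854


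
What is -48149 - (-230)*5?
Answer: -46999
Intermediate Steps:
-48149 - (-230)*5 = -48149 - 1*(-1150) = -48149 + 1150 = -46999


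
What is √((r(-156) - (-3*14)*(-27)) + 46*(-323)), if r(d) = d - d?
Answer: 2*I*√3998 ≈ 126.46*I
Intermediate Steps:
r(d) = 0
√((r(-156) - (-3*14)*(-27)) + 46*(-323)) = √((0 - (-3*14)*(-27)) + 46*(-323)) = √((0 - (-42)*(-27)) - 14858) = √((0 - 1*1134) - 14858) = √((0 - 1134) - 14858) = √(-1134 - 14858) = √(-15992) = 2*I*√3998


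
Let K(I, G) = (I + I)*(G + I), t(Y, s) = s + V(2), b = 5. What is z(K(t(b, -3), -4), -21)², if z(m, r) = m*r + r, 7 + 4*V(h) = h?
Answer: 142778601/64 ≈ 2.2309e+6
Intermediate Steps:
V(h) = -7/4 + h/4
t(Y, s) = -5/4 + s (t(Y, s) = s + (-7/4 + (¼)*2) = s + (-7/4 + ½) = s - 5/4 = -5/4 + s)
K(I, G) = 2*I*(G + I) (K(I, G) = (2*I)*(G + I) = 2*I*(G + I))
z(m, r) = r + m*r
z(K(t(b, -3), -4), -21)² = (-21*(1 + 2*(-5/4 - 3)*(-4 + (-5/4 - 3))))² = (-21*(1 + 2*(-17/4)*(-4 - 17/4)))² = (-21*(1 + 2*(-17/4)*(-33/4)))² = (-21*(1 + 561/8))² = (-21*569/8)² = (-11949/8)² = 142778601/64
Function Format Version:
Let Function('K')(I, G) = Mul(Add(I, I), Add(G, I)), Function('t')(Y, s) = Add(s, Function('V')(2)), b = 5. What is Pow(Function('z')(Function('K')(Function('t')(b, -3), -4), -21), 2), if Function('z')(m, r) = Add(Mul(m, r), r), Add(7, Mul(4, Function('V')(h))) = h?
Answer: Rational(142778601, 64) ≈ 2.2309e+6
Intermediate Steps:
Function('V')(h) = Add(Rational(-7, 4), Mul(Rational(1, 4), h))
Function('t')(Y, s) = Add(Rational(-5, 4), s) (Function('t')(Y, s) = Add(s, Add(Rational(-7, 4), Mul(Rational(1, 4), 2))) = Add(s, Add(Rational(-7, 4), Rational(1, 2))) = Add(s, Rational(-5, 4)) = Add(Rational(-5, 4), s))
Function('K')(I, G) = Mul(2, I, Add(G, I)) (Function('K')(I, G) = Mul(Mul(2, I), Add(G, I)) = Mul(2, I, Add(G, I)))
Function('z')(m, r) = Add(r, Mul(m, r))
Pow(Function('z')(Function('K')(Function('t')(b, -3), -4), -21), 2) = Pow(Mul(-21, Add(1, Mul(2, Add(Rational(-5, 4), -3), Add(-4, Add(Rational(-5, 4), -3))))), 2) = Pow(Mul(-21, Add(1, Mul(2, Rational(-17, 4), Add(-4, Rational(-17, 4))))), 2) = Pow(Mul(-21, Add(1, Mul(2, Rational(-17, 4), Rational(-33, 4)))), 2) = Pow(Mul(-21, Add(1, Rational(561, 8))), 2) = Pow(Mul(-21, Rational(569, 8)), 2) = Pow(Rational(-11949, 8), 2) = Rational(142778601, 64)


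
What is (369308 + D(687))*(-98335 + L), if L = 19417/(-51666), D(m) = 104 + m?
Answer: -1880323323947173/51666 ≈ -3.6394e+10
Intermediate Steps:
L = -19417/51666 (L = 19417*(-1/51666) = -19417/51666 ≈ -0.37582)
(369308 + D(687))*(-98335 + L) = (369308 + (104 + 687))*(-98335 - 19417/51666) = (369308 + 791)*(-5080595527/51666) = 370099*(-5080595527/51666) = -1880323323947173/51666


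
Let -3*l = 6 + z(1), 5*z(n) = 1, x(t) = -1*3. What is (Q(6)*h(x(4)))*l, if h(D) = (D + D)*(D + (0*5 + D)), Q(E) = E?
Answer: -2232/5 ≈ -446.40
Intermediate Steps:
x(t) = -3
z(n) = ⅕ (z(n) = (⅕)*1 = ⅕)
h(D) = 4*D² (h(D) = (2*D)*(D + (0 + D)) = (2*D)*(D + D) = (2*D)*(2*D) = 4*D²)
l = -31/15 (l = -(6 + ⅕)/3 = -⅓*31/5 = -31/15 ≈ -2.0667)
(Q(6)*h(x(4)))*l = (6*(4*(-3)²))*(-31/15) = (6*(4*9))*(-31/15) = (6*36)*(-31/15) = 216*(-31/15) = -2232/5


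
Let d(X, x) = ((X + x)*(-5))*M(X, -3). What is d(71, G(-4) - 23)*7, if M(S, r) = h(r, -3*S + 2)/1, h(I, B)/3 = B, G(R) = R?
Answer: 974820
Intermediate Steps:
h(I, B) = 3*B
M(S, r) = 6 - 9*S (M(S, r) = (3*(-3*S + 2))/1 = (3*(2 - 3*S))*1 = (6 - 9*S)*1 = 6 - 9*S)
d(X, x) = (6 - 9*X)*(-5*X - 5*x) (d(X, x) = ((X + x)*(-5))*(6 - 9*X) = (-5*X - 5*x)*(6 - 9*X) = (6 - 9*X)*(-5*X - 5*x))
d(71, G(-4) - 23)*7 = (15*(-2 + 3*71)*(71 + (-4 - 23)))*7 = (15*(-2 + 213)*(71 - 27))*7 = (15*211*44)*7 = 139260*7 = 974820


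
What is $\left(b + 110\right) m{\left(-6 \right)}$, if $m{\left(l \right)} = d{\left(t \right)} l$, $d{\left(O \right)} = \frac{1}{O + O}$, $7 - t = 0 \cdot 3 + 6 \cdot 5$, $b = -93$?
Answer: $\frac{51}{23} \approx 2.2174$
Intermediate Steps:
$t = -23$ ($t = 7 - \left(0 \cdot 3 + 6 \cdot 5\right) = 7 - \left(0 + 30\right) = 7 - 30 = -23$)
$d{\left(O \right)} = \frac{1}{2 O}$
$m{\left(l \right)} = - \frac{l}{46}$ ($m{\left(l \right)} = \frac{1}{2 \left(-23\right)} l = \frac{1}{2} \left(- \frac{1}{23}\right) l = - \frac{l}{46}$)
$\left(b + 110\right) m{\left(-6 \right)} = \left(-93 + 110\right) \left(\left(- \frac{1}{46}\right) \left(-6\right)\right) = 17 \cdot \frac{3}{23} = \frac{51}{23}$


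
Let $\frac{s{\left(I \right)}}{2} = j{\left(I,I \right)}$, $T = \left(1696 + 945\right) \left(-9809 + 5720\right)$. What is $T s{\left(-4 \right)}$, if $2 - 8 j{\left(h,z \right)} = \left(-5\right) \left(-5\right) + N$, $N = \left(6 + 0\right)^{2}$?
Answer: $\frac{637143891}{4} \approx 1.5929 \cdot 10^{8}$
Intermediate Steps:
$N = 36$ ($N = 6^{2} = 36$)
$T = -10799049$ ($T = 2641 \left(-4089\right) = -10799049$)
$j{\left(h,z \right)} = - \frac{59}{8}$ ($j{\left(h,z \right)} = \frac{1}{4} - \frac{\left(-5\right) \left(-5\right) + 36}{8} = \frac{1}{4} - \frac{25 + 36}{8} = \frac{1}{4} - \frac{61}{8} = - \frac{59}{8}$)
$s{\left(I \right)} = - \frac{59}{4}$ ($s{\left(I \right)} = 2 \left(- \frac{59}{8}\right) = - \frac{59}{4}$)
$T s{\left(-4 \right)} = \left(-10799049\right) \left(- \frac{59}{4}\right) = \frac{637143891}{4}$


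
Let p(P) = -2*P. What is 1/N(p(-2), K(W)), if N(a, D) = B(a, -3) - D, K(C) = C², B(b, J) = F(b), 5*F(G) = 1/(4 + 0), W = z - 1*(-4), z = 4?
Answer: -20/1279 ≈ -0.015637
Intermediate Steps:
W = 8 (W = 4 - 1*(-4) = 4 + 4 = 8)
F(G) = 1/20 (F(G) = 1/(5*(4 + 0)) = (⅕)/4 = (⅕)*(¼) = 1/20)
B(b, J) = 1/20
N(a, D) = 1/20 - D
1/N(p(-2), K(W)) = 1/(1/20 - 1*8²) = 1/(1/20 - 1*64) = 1/(1/20 - 64) = 1/(-1279/20) = -20/1279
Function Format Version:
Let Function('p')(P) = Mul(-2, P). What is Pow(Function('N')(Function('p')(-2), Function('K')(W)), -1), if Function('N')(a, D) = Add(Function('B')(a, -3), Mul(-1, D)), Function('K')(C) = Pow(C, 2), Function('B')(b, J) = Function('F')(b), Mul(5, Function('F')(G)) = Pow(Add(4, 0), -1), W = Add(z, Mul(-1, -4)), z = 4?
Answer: Rational(-20, 1279) ≈ -0.015637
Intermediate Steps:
W = 8 (W = Add(4, Mul(-1, -4)) = Add(4, 4) = 8)
Function('F')(G) = Rational(1, 20) (Function('F')(G) = Mul(Rational(1, 5), Pow(Add(4, 0), -1)) = Mul(Rational(1, 5), Pow(4, -1)) = Mul(Rational(1, 5), Rational(1, 4)) = Rational(1, 20))
Function('B')(b, J) = Rational(1, 20)
Function('N')(a, D) = Add(Rational(1, 20), Mul(-1, D))
Pow(Function('N')(Function('p')(-2), Function('K')(W)), -1) = Pow(Add(Rational(1, 20), Mul(-1, Pow(8, 2))), -1) = Pow(Add(Rational(1, 20), Mul(-1, 64)), -1) = Pow(Add(Rational(1, 20), -64), -1) = Pow(Rational(-1279, 20), -1) = Rational(-20, 1279)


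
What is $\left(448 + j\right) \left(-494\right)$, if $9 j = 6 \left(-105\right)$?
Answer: $-186732$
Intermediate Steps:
$j = -70$ ($j = \frac{6 \left(-105\right)}{9} = \frac{1}{9} \left(-630\right) = -70$)
$\left(448 + j\right) \left(-494\right) = \left(448 - 70\right) \left(-494\right) = 378 \left(-494\right) = -186732$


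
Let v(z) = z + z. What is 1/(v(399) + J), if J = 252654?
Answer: 1/253452 ≈ 3.9455e-6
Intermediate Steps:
v(z) = 2*z
1/(v(399) + J) = 1/(2*399 + 252654) = 1/(798 + 252654) = 1/253452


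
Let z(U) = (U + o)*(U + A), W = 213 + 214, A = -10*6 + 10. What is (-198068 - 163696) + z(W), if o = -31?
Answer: -212472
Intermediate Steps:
A = -50 (A = -60 + 10 = -50)
W = 427
z(U) = (-50 + U)*(-31 + U) (z(U) = (U - 31)*(U - 50) = (-31 + U)*(-50 + U) = (-50 + U)*(-31 + U))
(-198068 - 163696) + z(W) = (-198068 - 163696) + (1550 + 427² - 81*427) = -361764 + (1550 + 182329 - 34587) = -361764 + 149292 = -212472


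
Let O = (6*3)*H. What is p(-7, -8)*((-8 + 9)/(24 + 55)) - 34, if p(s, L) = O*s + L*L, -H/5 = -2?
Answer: -3882/79 ≈ -49.139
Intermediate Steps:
H = 10 (H = -5*(-2) = 10)
O = 180 (O = (6*3)*10 = 18*10 = 180)
p(s, L) = L**2 + 180*s (p(s, L) = 180*s + L*L = 180*s + L**2 = L**2 + 180*s)
p(-7, -8)*((-8 + 9)/(24 + 55)) - 34 = ((-8)**2 + 180*(-7))*((-8 + 9)/(24 + 55)) - 34 = (64 - 1260)*(1/79) - 34 = -1196/79 - 34 = -3882/79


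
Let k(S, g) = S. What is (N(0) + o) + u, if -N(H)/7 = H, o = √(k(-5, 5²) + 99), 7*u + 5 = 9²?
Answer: 76/7 + √94 ≈ 20.552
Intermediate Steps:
u = 76/7 (u = -5/7 + (⅐)*9² = -5/7 + (⅐)*81 = -5/7 + 81/7 = 76/7 ≈ 10.857)
o = √94 (o = √(-5 + 99) = √94 ≈ 9.6954)
N(H) = -7*H
(N(0) + o) + u = (-7*0 + √94) + 76/7 = (0 + √94) + 76/7 = √94 + 76/7 = 76/7 + √94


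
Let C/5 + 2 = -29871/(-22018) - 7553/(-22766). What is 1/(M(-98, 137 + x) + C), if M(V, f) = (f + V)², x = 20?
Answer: 125315447/436027847962 ≈ 0.00028740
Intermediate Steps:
M(V, f) = (V + f)²
C = -195223045/125315447 (C = -10 + 5*(-29871/(-22018) - 7553/(-22766)) = -10 + 5*(-29871*(-1/22018) - 7553*(-1/22766)) = -10 + 5*(29871/22018 + 7553/22766) = -10 + 5*(211586285/125315447) = -10 + 1057931425/125315447 = -195223045/125315447 ≈ -1.5579)
1/(M(-98, 137 + x) + C) = 1/((-98 + (137 + 20))² - 195223045/125315447) = 1/((-98 + 157)² - 195223045/125315447) = 1/(59² - 195223045/125315447) = 1/(3481 - 195223045/125315447) = 1/(436027847962/125315447) = 125315447/436027847962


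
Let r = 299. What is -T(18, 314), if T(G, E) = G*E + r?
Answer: -5951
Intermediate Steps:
T(G, E) = 299 + E*G (T(G, E) = G*E + 299 = E*G + 299 = 299 + E*G)
-T(18, 314) = -(299 + 314*18) = -(299 + 5652) = -1*5951 = -5951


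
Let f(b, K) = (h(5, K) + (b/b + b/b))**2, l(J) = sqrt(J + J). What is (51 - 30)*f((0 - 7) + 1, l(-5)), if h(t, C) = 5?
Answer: 1029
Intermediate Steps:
l(J) = sqrt(2)*sqrt(J) (l(J) = sqrt(2*J) = sqrt(2)*sqrt(J))
f(b, K) = 49 (f(b, K) = (5 + (b/b + b/b))**2 = (5 + (1 + 1))**2 = (5 + 2)**2 = 7**2 = 49)
(51 - 30)*f((0 - 7) + 1, l(-5)) = (51 - 30)*49 = 21*49 = 1029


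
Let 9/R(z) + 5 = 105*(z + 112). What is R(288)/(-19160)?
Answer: -9/804624200 ≈ -1.1185e-8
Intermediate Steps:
R(z) = 9/(11755 + 105*z) (R(z) = 9/(-5 + 105*(z + 112)) = 9/(-5 + 105*(112 + z)) = 9/(-5 + (11760 + 105*z)) = 9/(11755 + 105*z))
R(288)/(-19160) = (9/(5*(2351 + 21*288)))/(-19160) = (9/(5*(2351 + 6048)))*(-1/19160) = ((9/5)/8399)*(-1/19160) = ((9/5)*(1/8399))*(-1/19160) = (9/41995)*(-1/19160) = -9/804624200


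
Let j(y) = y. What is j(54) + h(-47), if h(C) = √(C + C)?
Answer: 54 + I*√94 ≈ 54.0 + 9.6954*I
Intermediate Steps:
h(C) = √2*√C (h(C) = √(2*C) = √2*√C)
j(54) + h(-47) = 54 + √2*√(-47) = 54 + √2*(I*√47) = 54 + I*√94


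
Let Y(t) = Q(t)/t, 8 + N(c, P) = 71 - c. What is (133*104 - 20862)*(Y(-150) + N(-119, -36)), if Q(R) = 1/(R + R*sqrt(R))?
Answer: 703*(-20475000*sqrt(6) + 4095001*I)/(2250*(-I + 5*sqrt(6))) ≈ -1.2795e+6 + 0.02533*I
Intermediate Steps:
Q(R) = 1/(R + R**(3/2))
N(c, P) = 63 - c (N(c, P) = -8 + (71 - c) = 63 - c)
Y(t) = 1/(t*(t + t**(3/2))) (Y(t) = 1/((t + t**(3/2))*t) = 1/(t*(t + t**(3/2))))
(133*104 - 20862)*(Y(-150) + N(-119, -36)) = (133*104 - 20862)*(1/((-150)*(-150 + (-150)**(3/2))) + (63 - 1*(-119))) = (13832 - 20862)*(-1/(150*(-150 - 750*I*sqrt(6))) + (63 + 119)) = -7030*(-1/(150*(-150 - 750*I*sqrt(6))) + 182) = -7030*(182 - 1/(150*(-150 - 750*I*sqrt(6)))) = -1279460 + 703/(15*(-150 - 750*I*sqrt(6)))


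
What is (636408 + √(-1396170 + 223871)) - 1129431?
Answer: -493023 + I*√1172299 ≈ -4.9302e+5 + 1082.7*I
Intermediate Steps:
(636408 + √(-1396170 + 223871)) - 1129431 = (636408 + √(-1172299)) - 1129431 = (636408 + I*√1172299) - 1129431 = -493023 + I*√1172299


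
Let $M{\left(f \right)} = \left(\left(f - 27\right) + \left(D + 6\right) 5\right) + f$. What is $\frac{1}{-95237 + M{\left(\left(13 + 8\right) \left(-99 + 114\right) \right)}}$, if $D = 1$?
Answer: $- \frac{1}{94599} \approx -1.0571 \cdot 10^{-5}$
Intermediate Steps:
$M{\left(f \right)} = 8 + 2 f$ ($M{\left(f \right)} = \left(\left(f - 27\right) + \left(1 + 6\right) 5\right) + f = \left(\left(f - 27\right) + 7 \cdot 5\right) + f = \left(\left(-27 + f\right) + 35\right) + f = \left(8 + f\right) + f = 8 + 2 f$)
$\frac{1}{-95237 + M{\left(\left(13 + 8\right) \left(-99 + 114\right) \right)}} = \frac{1}{-95237 + \left(8 + 2 \left(13 + 8\right) \left(-99 + 114\right)\right)} = \frac{1}{-95237 + \left(8 + 2 \cdot 21 \cdot 15\right)} = \frac{1}{-95237 + \left(8 + 2 \cdot 315\right)} = \frac{1}{-95237 + \left(8 + 630\right)} = \frac{1}{-95237 + 638} = \frac{1}{-94599} = - \frac{1}{94599}$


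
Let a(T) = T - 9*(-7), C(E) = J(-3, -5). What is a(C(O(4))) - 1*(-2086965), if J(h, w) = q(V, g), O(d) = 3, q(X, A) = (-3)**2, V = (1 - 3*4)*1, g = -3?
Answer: 2087037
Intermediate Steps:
V = -11 (V = (1 - 12)*1 = -11*1 = -11)
q(X, A) = 9
J(h, w) = 9
C(E) = 9
a(T) = 63 + T (a(T) = T + 63 = 63 + T)
a(C(O(4))) - 1*(-2086965) = (63 + 9) - 1*(-2086965) = 72 + 2086965 = 2087037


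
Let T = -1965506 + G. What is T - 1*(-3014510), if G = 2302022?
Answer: 3351026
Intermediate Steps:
T = 336516 (T = -1965506 + 2302022 = 336516)
T - 1*(-3014510) = 336516 - 1*(-3014510) = 336516 + 3014510 = 3351026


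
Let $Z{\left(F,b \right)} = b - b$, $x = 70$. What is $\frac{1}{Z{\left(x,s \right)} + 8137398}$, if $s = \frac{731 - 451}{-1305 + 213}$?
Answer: $\frac{1}{8137398} \approx 1.2289 \cdot 10^{-7}$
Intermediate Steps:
$s = - \frac{10}{39}$ ($s = \frac{280}{-1092} = 280 \left(- \frac{1}{1092}\right) = - \frac{10}{39} \approx -0.25641$)
$Z{\left(F,b \right)} = 0$
$\frac{1}{Z{\left(x,s \right)} + 8137398} = \frac{1}{0 + 8137398} = \frac{1}{8137398}$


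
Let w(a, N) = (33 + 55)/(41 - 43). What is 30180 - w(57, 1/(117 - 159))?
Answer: 30224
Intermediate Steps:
w(a, N) = -44 (w(a, N) = 88/(-2) = 88*(-1/2) = -44)
30180 - w(57, 1/(117 - 159)) = 30180 - 1*(-44) = 30180 + 44 = 30224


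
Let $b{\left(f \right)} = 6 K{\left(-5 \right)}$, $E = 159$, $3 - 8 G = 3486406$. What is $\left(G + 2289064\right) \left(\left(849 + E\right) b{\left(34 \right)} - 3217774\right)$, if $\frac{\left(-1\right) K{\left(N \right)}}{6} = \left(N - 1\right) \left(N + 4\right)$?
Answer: $- \frac{25467563560859}{4} \approx -6.3669 \cdot 10^{12}$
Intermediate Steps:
$G = - \frac{3486403}{8}$ ($G = \frac{3}{8} - \frac{1743203}{4} = - \frac{3486403}{8} \approx -4.358 \cdot 10^{5}$)
$K{\left(N \right)} = - 6 \left(-1 + N\right) \left(4 + N\right)$ ($K{\left(N \right)} = - 6 \left(N - 1\right) \left(N + 4\right) = - 6 \left(-1 + N\right) \left(4 + N\right)$)
$b{\left(f \right)} = -216$ ($b{\left(f \right)} = 6 \left(24 - -90 - 6 \left(-5\right)^{2}\right) = 6 \left(24 + 90 - 150\right) = 6 \left(-36\right) = -216$)
$\left(G + 2289064\right) \left(\left(849 + E\right) b{\left(34 \right)} - 3217774\right) = \left(- \frac{3486403}{8} + 2289064\right) \left(\left(849 + 159\right) \left(-216\right) - 3217774\right) = \frac{14826109 \left(1008 \left(-216\right) - 3217774\right)}{8} = \frac{14826109 \left(-217728 - 3217774\right)}{8} = \frac{14826109}{8} \left(-3435502\right) = - \frac{25467563560859}{4}$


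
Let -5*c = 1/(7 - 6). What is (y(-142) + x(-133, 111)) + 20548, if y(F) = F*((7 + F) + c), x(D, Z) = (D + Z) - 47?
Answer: 198387/5 ≈ 39677.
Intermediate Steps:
x(D, Z) = -47 + D + Z
c = -1/5 (c = -1/(5*(7 - 6)) = -1/5/1 = -1/5*1 = -1/5 ≈ -0.20000)
y(F) = F*(34/5 + F) (y(F) = F*((7 + F) - 1/5) = F*(34/5 + F))
(y(-142) + x(-133, 111)) + 20548 = ((1/5)*(-142)*(34 + 5*(-142)) + (-47 - 133 + 111)) + 20548 = ((1/5)*(-142)*(34 - 710) - 69) + 20548 = ((1/5)*(-142)*(-676) - 69) + 20548 = (95992/5 - 69) + 20548 = 95647/5 + 20548 = 198387/5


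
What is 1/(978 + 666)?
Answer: 1/1644 ≈ 0.00060827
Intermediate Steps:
1/(978 + 666) = 1/1644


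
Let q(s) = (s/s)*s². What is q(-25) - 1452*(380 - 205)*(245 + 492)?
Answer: -187271075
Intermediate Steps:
q(s) = s² (q(s) = 1*s² = s²)
q(-25) - 1452*(380 - 205)*(245 + 492) = (-25)² - 1452*(380 - 205)*(245 + 492) = 625 - 254100*737 = 625 - 1452*128975 = 625 - 187271700 = -187271075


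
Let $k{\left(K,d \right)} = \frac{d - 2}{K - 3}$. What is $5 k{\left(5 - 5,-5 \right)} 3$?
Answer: $35$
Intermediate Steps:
$k{\left(K,d \right)} = \frac{-2 + d}{-3 + K}$
$5 k{\left(5 - 5,-5 \right)} 3 = 5 \frac{-2 - 5}{-3 + \left(5 - 5\right)} 3 = 5 \frac{1}{-3 + \left(5 - 5\right)} \left(-7\right) 3 = 5 \frac{1}{-3 + 0} \left(-7\right) 3 = 5 \frac{1}{-3} \left(-7\right) 3 = 5 \left(\left(- \frac{1}{3}\right) \left(-7\right)\right) 3 = 5 \cdot \frac{7}{3} \cdot 3 = \frac{35}{3} \cdot 3 = 35$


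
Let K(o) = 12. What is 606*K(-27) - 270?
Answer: 7002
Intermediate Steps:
606*K(-27) - 270 = 606*12 - 270 = 7272 - 270 = 7002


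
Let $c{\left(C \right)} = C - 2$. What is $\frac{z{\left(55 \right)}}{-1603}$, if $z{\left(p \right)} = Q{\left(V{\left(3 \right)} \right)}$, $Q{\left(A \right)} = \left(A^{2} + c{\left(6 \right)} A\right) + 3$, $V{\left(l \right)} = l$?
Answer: $- \frac{24}{1603} \approx -0.014972$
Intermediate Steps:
$c{\left(C \right)} = -2 + C$ ($c{\left(C \right)} = C - 2 = -2 + C$)
$Q{\left(A \right)} = 3 + A^{2} + 4 A$ ($Q{\left(A \right)} = \left(A^{2} + \left(-2 + 6\right) A\right) + 3 = \left(A^{2} + 4 A\right) + 3 = 3 + A^{2} + 4 A$)
$z{\left(p \right)} = 24$ ($z{\left(p \right)} = 3 + 3^{2} + 4 \cdot 3 = 3 + 9 + 12 = 24$)
$\frac{z{\left(55 \right)}}{-1603} = \frac{24}{-1603} = 24 \left(- \frac{1}{1603}\right) = - \frac{24}{1603}$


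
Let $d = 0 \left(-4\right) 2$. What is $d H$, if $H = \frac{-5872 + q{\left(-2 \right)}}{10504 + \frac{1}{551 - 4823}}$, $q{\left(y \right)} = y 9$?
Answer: $0$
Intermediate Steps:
$q{\left(y \right)} = 9 y$
$d = 0$ ($d = 0 \cdot 2 = 0$)
$H = - \frac{25162080}{44873087}$ ($H = \frac{-5872 + 9 \left(-2\right)}{10504 + \frac{1}{551 - 4823}} = \frac{-5872 - 18}{10504 + \frac{1}{-4272}} = - \frac{5890}{10504 - \frac{1}{4272}} = - \frac{5890}{\frac{44873087}{4272}} = \left(-5890\right) \frac{4272}{44873087} = - \frac{25162080}{44873087} \approx -0.56074$)
$d H = 0 \left(- \frac{25162080}{44873087}\right) = 0$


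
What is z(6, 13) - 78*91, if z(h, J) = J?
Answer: -7085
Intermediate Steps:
z(6, 13) - 78*91 = 13 - 78*91 = 13 - 7098 = -7085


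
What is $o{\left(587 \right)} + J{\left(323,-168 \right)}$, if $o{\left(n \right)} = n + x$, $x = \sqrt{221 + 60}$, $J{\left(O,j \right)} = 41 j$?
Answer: $-6301 + \sqrt{281} \approx -6284.2$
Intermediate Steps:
$x = \sqrt{281} \approx 16.763$
$o{\left(n \right)} = n + \sqrt{281}$
$o{\left(587 \right)} + J{\left(323,-168 \right)} = \left(587 + \sqrt{281}\right) + 41 \left(-168\right) = \left(587 + \sqrt{281}\right) - 6888 = -6301 + \sqrt{281}$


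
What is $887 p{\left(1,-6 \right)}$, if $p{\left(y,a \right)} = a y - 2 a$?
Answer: $5322$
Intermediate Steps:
$p{\left(y,a \right)} = - 2 a + a y$
$887 p{\left(1,-6 \right)} = 887 \left(- 6 \left(-2 + 1\right)\right) = 887 \left(\left(-6\right) \left(-1\right)\right) = 887 \cdot 6 = 5322$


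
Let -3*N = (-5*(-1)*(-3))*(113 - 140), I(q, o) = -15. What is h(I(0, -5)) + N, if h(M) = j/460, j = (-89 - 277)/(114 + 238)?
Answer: -10929783/80960 ≈ -135.00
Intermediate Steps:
N = -135 (N = --5*(-1)*(-3)*(113 - 140)/3 = -5*(-3)*(-27)/3 = -(-5)*(-27) = -⅓*405 = -135)
j = -183/176 (j = -366/352 = -366*1/352 = -183/176 ≈ -1.0398)
h(M) = -183/80960 (h(M) = -183/176/460 = -183/176*1/460 = -183/80960)
h(I(0, -5)) + N = -183/80960 - 135 = -10929783/80960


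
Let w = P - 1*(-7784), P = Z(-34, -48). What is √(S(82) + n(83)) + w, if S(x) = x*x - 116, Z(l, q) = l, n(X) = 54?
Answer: 7750 + √6662 ≈ 7831.6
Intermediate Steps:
P = -34
w = 7750 (w = -34 - 1*(-7784) = -34 + 7784 = 7750)
S(x) = -116 + x² (S(x) = x² - 116 = -116 + x²)
√(S(82) + n(83)) + w = √((-116 + 82²) + 54) + 7750 = √((-116 + 6724) + 54) + 7750 = √(6608 + 54) + 7750 = √6662 + 7750 = 7750 + √6662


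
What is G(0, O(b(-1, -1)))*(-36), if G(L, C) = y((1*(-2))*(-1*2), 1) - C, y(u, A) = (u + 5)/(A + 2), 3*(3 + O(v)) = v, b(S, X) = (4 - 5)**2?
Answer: -204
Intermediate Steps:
b(S, X) = 1 (b(S, X) = (-1)**2 = 1)
O(v) = -3 + v/3
y(u, A) = (5 + u)/(2 + A)
G(L, C) = 3 - C (G(L, C) = (5 + (1*(-2))*(-1*2))/(2 + 1) - C = (5 - 2*(-2))/3 - C = (5 + 4)/3 - C = (1/3)*9 - C = 3 - C)
G(0, O(b(-1, -1)))*(-36) = (3 - (-3 + (1/3)*1))*(-36) = (3 - (-3 + 1/3))*(-36) = (3 - 1*(-8/3))*(-36) = (3 + 8/3)*(-36) = (17/3)*(-36) = -204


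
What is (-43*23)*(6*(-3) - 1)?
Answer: 18791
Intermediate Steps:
(-43*23)*(6*(-3) - 1) = -989*(-18 - 1) = -989*(-19) = 18791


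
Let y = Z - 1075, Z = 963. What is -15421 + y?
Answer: -15533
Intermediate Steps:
y = -112 (y = 963 - 1075 = -112)
-15421 + y = -15421 - 112 = -15533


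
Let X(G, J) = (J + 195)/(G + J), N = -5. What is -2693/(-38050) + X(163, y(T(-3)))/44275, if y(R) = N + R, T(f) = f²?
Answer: 796776479/11253553850 ≈ 0.070802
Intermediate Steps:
y(R) = -5 + R
X(G, J) = (195 + J)/(G + J)
-2693/(-38050) + X(163, y(T(-3)))/44275 = -2693/(-38050) + ((195 + (-5 + (-3)²))/(163 + (-5 + (-3)²)))/44275 = -2693*(-1/38050) + ((195 + (-5 + 9))/(163 + (-5 + 9)))*(1/44275) = 2693/38050 + ((195 + 4)/(163 + 4))*(1/44275) = 2693/38050 + (199/167)*(1/44275) = 2693/38050 + 199/7393925 = 796776479/11253553850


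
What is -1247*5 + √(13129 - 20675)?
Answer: -6235 + 7*I*√154 ≈ -6235.0 + 86.868*I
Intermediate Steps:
-1247*5 + √(13129 - 20675) = -6235 + √(-7546) = -6235 + 7*I*√154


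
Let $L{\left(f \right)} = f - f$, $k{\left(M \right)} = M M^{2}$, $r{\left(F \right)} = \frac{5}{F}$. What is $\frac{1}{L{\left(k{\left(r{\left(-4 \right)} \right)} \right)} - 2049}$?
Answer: $- \frac{1}{2049} \approx -0.00048804$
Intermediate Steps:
$k{\left(M \right)} = M^{3}$
$L{\left(f \right)} = 0$
$\frac{1}{L{\left(k{\left(r{\left(-4 \right)} \right)} \right)} - 2049} = \frac{1}{0 - 2049} = \frac{1}{-2049} = - \frac{1}{2049}$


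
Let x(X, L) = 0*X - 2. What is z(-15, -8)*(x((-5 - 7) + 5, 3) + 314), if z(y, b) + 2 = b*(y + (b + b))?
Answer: 76752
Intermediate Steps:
x(X, L) = -2 (x(X, L) = 0 - 2 = -2)
z(y, b) = -2 + b*(y + 2*b) (z(y, b) = -2 + b*(y + (b + b)) = -2 + b*(y + 2*b))
z(-15, -8)*(x((-5 - 7) + 5, 3) + 314) = (-2 + 2*(-8)**2 - 8*(-15))*(-2 + 314) = (-2 + 2*64 + 120)*312 = (-2 + 128 + 120)*312 = 246*312 = 76752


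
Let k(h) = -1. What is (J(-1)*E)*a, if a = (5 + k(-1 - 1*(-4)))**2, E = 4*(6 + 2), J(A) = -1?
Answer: -512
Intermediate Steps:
E = 32 (E = 4*8 = 32)
a = 16 (a = (5 - 1)**2 = 4**2 = 16)
(J(-1)*E)*a = -1*32*16 = -32*16 = -512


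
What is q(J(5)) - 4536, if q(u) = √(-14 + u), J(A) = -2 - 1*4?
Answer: -4536 + 2*I*√5 ≈ -4536.0 + 4.4721*I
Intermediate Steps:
J(A) = -6 (J(A) = -2 - 4 = -6)
q(J(5)) - 4536 = √(-14 - 6) - 4536 = √(-20) - 4536 = 2*I*√5 - 4536 = -4536 + 2*I*√5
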